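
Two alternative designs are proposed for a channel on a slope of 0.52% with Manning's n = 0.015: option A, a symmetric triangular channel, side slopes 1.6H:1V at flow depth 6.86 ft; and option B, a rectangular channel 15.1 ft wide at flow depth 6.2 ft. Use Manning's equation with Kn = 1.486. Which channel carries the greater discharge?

Channel A: For a triangular section with side slope z = 1.6: A = zy² = 1.6×6.86² = 75.3 ft²; P = 2y√(1+z²) = 2×6.86×1.887 = 25.89 ft. Hydraulic radius R = A/P = 75.3/25.89 = 2.909 ft. Q_A = (1.486/0.015)·75.3·2.909^(2/3)·√0.0052 = 1096 ft³/s.
Channel B: Flow area A = b·y = 15.1 × 6.2 = 93.62 ft². Wetted perimeter P = b + 2y = 15.1 + 2×6.2 = 27.5 ft. Hydraulic radius R = A/P = 93.62/27.5 = 3.404 ft. Q_B = (1.486/0.015)·93.62·3.404^(2/3)·√0.0052 = 1514 ft³/s.
Q_A = 1096 ft³/s vs Q_B = 1514 ft³/s, so channel B carries more.

channel B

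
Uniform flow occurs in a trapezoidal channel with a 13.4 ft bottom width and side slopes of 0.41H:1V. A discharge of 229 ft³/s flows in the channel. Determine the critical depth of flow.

At critical depth, Q² T / (g A³) = 1, i.e. A³/T = Q²/g = 229²/32.2 = 1629.
At y = 2.33 ft: A³/T = 2444 — over.
At y = 1.5 ft: A³/T = 635.1 — short.
At y = 2.04 ft: A³/T = 1625 — matches.

y_c = 2.04 ft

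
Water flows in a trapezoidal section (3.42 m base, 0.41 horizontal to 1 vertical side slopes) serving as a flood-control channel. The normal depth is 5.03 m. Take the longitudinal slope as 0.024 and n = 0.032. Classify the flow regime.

With bottom width b = 3.42 m and side slope z = 0.41: A = (b + zy)y = (3.42 + 0.41×5.03)×5.03 = 27.58 m²; P = b + 2y√(1+z²) = 3.42 + 2×5.03×1.081 = 14.29 m.
Hydraulic radius R = A/P = 27.58/14.29 = 1.929 m.
V = (1/n) R^(2/3) √S = (1/0.032) × 1.929^(2/3) × √0.024 = 7.503 m/s. Hydraulic depth D_h = A/T = 27.58/7.545 = 3.655 m.
Froude number Fr = V/√(g·D_h) = 7.503/√(9.81×3.655) = 1.25, which is greater than 1, so the flow is supercritical.

supercritical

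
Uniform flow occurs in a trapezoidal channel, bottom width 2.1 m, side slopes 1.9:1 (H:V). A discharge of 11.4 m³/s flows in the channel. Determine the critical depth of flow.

At critical depth, Q² T / (g A³) = 1, i.e. A³/T = Q²/g = 11.4²/9.81 = 13.25.
Trying y = 1.33 m: A³/T = 32.58 — over.
Trying y = 1.05 m: A³/T = 13.05 — ≈ 13.25.

y_c = 1.05 m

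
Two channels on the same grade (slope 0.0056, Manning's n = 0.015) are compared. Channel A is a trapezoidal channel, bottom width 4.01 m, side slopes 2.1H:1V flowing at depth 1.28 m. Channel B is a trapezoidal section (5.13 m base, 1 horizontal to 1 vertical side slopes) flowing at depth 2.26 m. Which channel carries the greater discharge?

Channel A: With bottom width b = 4.01 m and side slope z = 2.1: A = (b + zy)y = (4.01 + 2.1×1.28)×1.28 = 8.573 m²; P = b + 2y√(1+z²) = 4.01 + 2×1.28×2.326 = 9.964 m. Hydraulic radius R = A/P = 8.573/9.964 = 0.8604 m. Q_A = (1/0.015)·8.573·0.8604^(2/3)·√0.0056 = 38.69 m³/s.
Channel B: With bottom width b = 5.13 m and side slope z = 1: A = (b + zy)y = (5.13 + 1×2.26)×2.26 = 16.7 m²; P = b + 2y√(1+z²) = 5.13 + 2×2.26×1.414 = 11.52 m. Hydraulic radius R = A/P = 16.7/11.52 = 1.449 m. Q_B = (1/0.015)·16.7·1.449^(2/3)·√0.0056 = 106.7 m³/s.
Q_A = 38.69 m³/s vs Q_B = 106.7 m³/s, so channel B carries more.

channel B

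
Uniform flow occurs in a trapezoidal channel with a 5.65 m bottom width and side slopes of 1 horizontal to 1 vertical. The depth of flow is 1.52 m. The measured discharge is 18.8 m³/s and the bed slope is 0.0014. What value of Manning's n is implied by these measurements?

n = 0.023

With bottom width b = 5.65 m and side slope z = 1: A = (b + zy)y = (5.65 + 1×1.52)×1.52 = 10.9 m²; P = b + 2y√(1+z²) = 5.65 + 2×1.52×1.414 = 9.949 m.
Hydraulic radius R = A/P = 10.9/9.949 = 1.095 m.
Rearranging Manning's equation: n = (1/Q) A R^(2/3) S^(1/2) = (1/18.8) × 10.9 × 1.095^(2/3) × √0.0014 = 0.023.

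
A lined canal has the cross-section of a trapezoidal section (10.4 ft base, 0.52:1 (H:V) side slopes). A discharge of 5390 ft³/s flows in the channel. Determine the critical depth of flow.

y_c = 15.6 ft

At critical depth, Q² T / (g A³) = 1, i.e. A³/T = Q²/g = 5390²/32.2 = 902200.
At y = 19 ft: A³/T = 1897000 — high.
At y = 12.3 ft: A³/T = 380200 — low.
At y = 15.6 ft: A³/T = 904600 — close enough.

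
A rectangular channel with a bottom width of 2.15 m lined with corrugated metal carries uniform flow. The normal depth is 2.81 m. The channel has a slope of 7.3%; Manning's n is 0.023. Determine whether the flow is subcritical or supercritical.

Flow area A = b·y = 2.15 × 2.81 = 6.042 m². Wetted perimeter P = b + 2y = 2.15 + 2×2.81 = 7.77 m.
Hydraulic radius R = A/P = 6.042/7.77 = 0.7775 m.
V = (1/n) R^(2/3) √S = (1/0.023) × 0.7775^(2/3) × √0.073 = 9.933 m/s. Hydraulic depth D_h = A/T = 6.042/2.15 = 2.81 m.
Froude number Fr = V/√(g·D_h) = 9.933/√(9.81×2.81) = 1.89, which is greater than 1, so the flow is supercritical.

supercritical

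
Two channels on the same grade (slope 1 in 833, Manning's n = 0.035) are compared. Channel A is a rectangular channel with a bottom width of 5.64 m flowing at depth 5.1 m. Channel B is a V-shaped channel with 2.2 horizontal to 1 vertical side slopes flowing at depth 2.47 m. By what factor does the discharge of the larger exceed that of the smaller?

Channel A: Flow area A = b·y = 5.64 × 5.1 = 28.76 m². Wetted perimeter P = b + 2y = 5.64 + 2×5.1 = 15.84 m. Hydraulic radius R = A/P = 28.76/15.84 = 1.816 m. Q_A = (1/0.035)·28.76·1.816^(2/3)·√0.0012 = 42.38 m³/s.
Channel B: For a triangular section with side slope z = 2.2: A = zy² = 2.2×2.47² = 13.42 m²; P = 2y√(1+z²) = 2×2.47×2.417 = 11.94 m. Hydraulic radius R = A/P = 13.42/11.94 = 1.124 m. Q_B = (1/0.035)·13.42·1.124^(2/3)·√0.0012 = 14.37 m³/s.
The larger discharge is 42.38 m³/s and the smaller is 14.37 m³/s; the ratio is 2.95.

2.95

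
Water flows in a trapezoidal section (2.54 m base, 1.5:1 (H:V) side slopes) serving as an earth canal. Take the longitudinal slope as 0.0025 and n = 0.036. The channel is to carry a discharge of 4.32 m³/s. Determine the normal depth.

Manning's equation rearranged: A R^(2/3) = nQ / (1·√S) = 0.036 × 4.32 / (√0.0025) = 3.11.
Try y = 0.903 m: A R^(2/3) = 2.521 — too small.
Try y = 1.09 m: A R^(2/3) = 3.599 — too large.
Try y = 1.01 m: A R^(2/3) = 3.113 — ≈ 3.11.

y_n = 1.01 m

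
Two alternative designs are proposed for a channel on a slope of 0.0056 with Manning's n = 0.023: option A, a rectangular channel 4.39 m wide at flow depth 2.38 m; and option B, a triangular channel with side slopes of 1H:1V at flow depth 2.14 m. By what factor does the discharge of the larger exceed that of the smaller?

Channel A: Flow area A = b·y = 4.39 × 2.38 = 10.45 m². Wetted perimeter P = b + 2y = 4.39 + 2×2.38 = 9.15 m. Hydraulic radius R = A/P = 10.45/9.15 = 1.142 m. Q_A = (1/0.023)·10.45·1.142^(2/3)·√0.0056 = 37.14 m³/s.
Channel B: For a triangular section with side slope z = 1: A = zy² = 1×2.14² = 4.58 m²; P = 2y√(1+z²) = 2×2.14×1.414 = 6.053 m. Hydraulic radius R = A/P = 4.58/6.053 = 0.7566 m. Q_B = (1/0.023)·4.58·0.7566^(2/3)·√0.0056 = 12.37 m³/s.
The larger discharge is 37.14 m³/s and the smaller is 12.37 m³/s; the ratio is 3.

3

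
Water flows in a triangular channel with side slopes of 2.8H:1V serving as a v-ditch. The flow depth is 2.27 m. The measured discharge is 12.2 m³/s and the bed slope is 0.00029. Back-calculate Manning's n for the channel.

n = 0.0211

For a triangular section with side slope z = 2.8: A = zy² = 2.8×2.27² = 14.43 m²; P = 2y√(1+z²) = 2×2.27×2.973 = 13.5 m.
Hydraulic radius R = A/P = 14.43/13.5 = 1.069 m.
Rearranging Manning's equation: n = (1/Q) A R^(2/3) S^(1/2) = (1/12.2) × 14.43 × 1.069^(2/3) × √0.00029 = 0.0211.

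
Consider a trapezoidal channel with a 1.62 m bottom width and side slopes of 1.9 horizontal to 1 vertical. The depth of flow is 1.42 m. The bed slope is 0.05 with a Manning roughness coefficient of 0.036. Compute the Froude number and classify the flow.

With bottom width b = 1.62 m and side slope z = 1.9: A = (b + zy)y = (1.62 + 1.9×1.42)×1.42 = 6.132 m²; P = b + 2y√(1+z²) = 1.62 + 2×1.42×2.147 = 7.718 m.
Hydraulic radius R = A/P = 6.132/7.718 = 0.7945 m.
V = (1/n) R^(2/3) √S = (1/0.036) × 0.7945^(2/3) × √0.05 = 5.328 m/s. Hydraulic depth D_h = A/T = 6.132/7.016 = 0.8739 m.
Froude number Fr = V/√(g·D_h) = 5.328/√(9.81×0.8739) = 1.82, which is greater than 1, so the flow is supercritical.

supercritical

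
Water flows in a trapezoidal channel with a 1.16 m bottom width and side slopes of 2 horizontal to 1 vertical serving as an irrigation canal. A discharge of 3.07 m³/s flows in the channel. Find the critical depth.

y_c = 0.63 m

At critical depth, Q² T / (g A³) = 1, i.e. A³/T = Q²/g = 3.07²/9.81 = 0.9607.
At y = 0.476 m: A³/T = 0.3316 — low.
At y = 0.63 m: A³/T = 0.963 — close enough.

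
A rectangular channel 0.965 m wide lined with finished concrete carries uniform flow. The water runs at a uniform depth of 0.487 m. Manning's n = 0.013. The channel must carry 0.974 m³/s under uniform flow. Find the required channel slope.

S = 0.0048

Flow area A = b·y = 0.965 × 0.487 = 0.47 m². Wetted perimeter P = b + 2y = 0.965 + 2×0.487 = 1.939 m.
Hydraulic radius R = A/P = 0.47/1.939 = 0.2424 m.
From Manning's equation, S = [nQ / (1 A R^(2/3))]² = [0.013 × 0.974 / (1 × 0.47 × 0.2424^(2/3))]² = 0.0048.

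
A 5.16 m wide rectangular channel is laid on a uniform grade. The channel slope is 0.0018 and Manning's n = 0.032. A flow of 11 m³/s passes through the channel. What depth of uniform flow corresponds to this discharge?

y_n = 1.62 m

Manning's equation rearranged: A R^(2/3) = nQ / (1·√S) = 0.032 × 11 / (√0.0018) = 8.297.
Trying y = 1.42 m: A R^(2/3) = 6.91 — low.
Trying y = 1.62 m: A R^(2/3) = 8.332 — matches.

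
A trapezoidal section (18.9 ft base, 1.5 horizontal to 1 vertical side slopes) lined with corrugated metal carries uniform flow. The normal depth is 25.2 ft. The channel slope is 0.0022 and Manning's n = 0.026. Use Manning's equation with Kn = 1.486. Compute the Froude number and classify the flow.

subcritical

With bottom width b = 18.9 ft and side slope z = 1.5: A = (b + zy)y = (18.9 + 1.5×25.2)×25.2 = 1429 ft²; P = b + 2y√(1+z²) = 18.9 + 2×25.2×1.803 = 109.8 ft.
Hydraulic radius R = A/P = 1429/109.8 = 13.02 ft.
V = (1.486/n) R^(2/3) √S = (1.486/0.026) × 13.02^(2/3) × √0.0022 = 14.83 ft/s. Hydraulic depth D_h = A/T = 1429/94.5 = 15.12 ft.
Froude number Fr = V/√(g·D_h) = 14.83/√(32.2×15.12) = 0.672, which is less than 1, so the flow is subcritical.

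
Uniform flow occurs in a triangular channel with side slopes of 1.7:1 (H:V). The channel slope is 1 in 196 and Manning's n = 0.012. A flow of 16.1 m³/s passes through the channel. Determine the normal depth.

y_n = 1.47 m

Manning's equation rearranged: A R^(2/3) = nQ / (1·√S) = 0.012 × 16.1 / (√0.005102) = 2.705.
Try y = 1.07 m: A R^(2/3) = 1.162 — low.
Try y = 1.66 m: A R^(2/3) = 3.747 — high.
Try y = 1.47 m: A R^(2/3) = 2.71 — ≈ 2.705.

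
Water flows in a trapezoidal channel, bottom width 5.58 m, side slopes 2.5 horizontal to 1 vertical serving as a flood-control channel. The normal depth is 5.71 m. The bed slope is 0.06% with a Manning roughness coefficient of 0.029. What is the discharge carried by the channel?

Q = 204 m³/s

With bottom width b = 5.58 m and side slope z = 2.5: A = (b + zy)y = (5.58 + 2.5×5.71)×5.71 = 113.4 m²; P = b + 2y√(1+z²) = 5.58 + 2×5.71×2.693 = 36.33 m.
Hydraulic radius R = A/P = 113.4/36.33 = 3.121 m.
Manning's equation: Q = (1/n) A R^(2/3) S^(1/2) = (1/0.029) × 113.4 × 3.121^(2/3) × 0.0006^(1/2) = 204 m³/s.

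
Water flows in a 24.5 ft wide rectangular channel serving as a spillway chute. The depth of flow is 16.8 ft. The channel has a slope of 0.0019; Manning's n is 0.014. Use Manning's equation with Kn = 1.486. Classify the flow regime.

Flow area A = b·y = 24.5 × 16.8 = 411.6 ft². Wetted perimeter P = b + 2y = 24.5 + 2×16.8 = 58.1 ft.
Hydraulic radius R = A/P = 411.6/58.1 = 7.084 ft.
V = (1.486/n) R^(2/3) √S = (1.486/0.014) × 7.084^(2/3) × √0.0019 = 17.07 ft/s. Hydraulic depth D_h = A/T = 411.6/24.5 = 16.8 ft.
Froude number Fr = V/√(g·D_h) = 17.07/√(32.2×16.8) = 0.734, which is less than 1, so the flow is subcritical.

subcritical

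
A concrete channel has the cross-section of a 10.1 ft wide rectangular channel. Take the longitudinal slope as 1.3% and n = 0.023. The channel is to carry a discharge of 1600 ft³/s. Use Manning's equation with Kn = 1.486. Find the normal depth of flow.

y_n = 9.67 ft

Manning's equation rearranged: A R^(2/3) = nQ / (1.486·√S) = 0.023 × 1600 / (1.486 × √0.013) = 217.2.
Trying y = 7.52 ft: A R^(2/3) = 158.7 — short.
Trying y = 11.7 ft: A R^(2/3) = 273.8 — over.
Trying y = 9.67 ft: A R^(2/3) = 217.2 — close enough.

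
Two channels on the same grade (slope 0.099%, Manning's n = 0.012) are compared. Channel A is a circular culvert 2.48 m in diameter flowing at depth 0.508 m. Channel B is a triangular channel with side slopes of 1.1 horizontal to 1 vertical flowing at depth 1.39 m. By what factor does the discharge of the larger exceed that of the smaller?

Channel A: For a circular section of diameter D = 2.48 m at depth y = 0.508 m, the central angle is θ = 2 arccos(1 − 2y/D) = 1.879 rad. Then A = (D²/8)(θ − sin θ) = 0.7117 m² and P = Dθ/2 = 2.33 m. Hydraulic radius R = A/P = 0.7117/2.33 = 0.3055 m. Q_A = (1/0.012)·0.7117·0.3055^(2/3)·√0.00099 = 0.8464 m³/s.
Channel B: For a triangular section with side slope z = 1.1: A = zy² = 1.1×1.39² = 2.125 m²; P = 2y√(1+z²) = 2×1.39×1.487 = 4.133 m. Hydraulic radius R = A/P = 2.125/4.133 = 0.5143 m. Q_B = (1/0.012)·2.125·0.5143^(2/3)·√0.00099 = 3.577 m³/s.
The larger discharge is 3.577 m³/s and the smaller is 0.8464 m³/s; the ratio is 4.23.

4.23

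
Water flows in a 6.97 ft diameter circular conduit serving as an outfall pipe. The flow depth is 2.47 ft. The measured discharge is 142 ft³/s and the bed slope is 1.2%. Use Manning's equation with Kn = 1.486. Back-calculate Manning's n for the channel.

For a circular section of diameter D = 6.97 ft at depth y = 2.47 ft, the central angle is θ = 2 arccos(1 − 2y/D) = 2.551 rad. Then A = (D²/8)(θ − sin θ) = 12.1 ft² and P = Dθ/2 = 8.889 ft.
Hydraulic radius R = A/P = 12.1/8.889 = 1.362 ft.
Rearranging Manning's equation: n = (1.486/Q) A R^(2/3) S^(1/2) = (1.486/142) × 12.1 × 1.362^(2/3) × √0.012 = 0.017.

n = 0.017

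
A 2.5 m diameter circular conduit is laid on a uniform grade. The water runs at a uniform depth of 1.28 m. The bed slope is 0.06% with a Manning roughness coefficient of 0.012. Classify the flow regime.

subcritical

For a circular section of diameter D = 2.5 m at depth y = 1.28 m, the central angle is θ = 2 arccos(1 − 2y/D) = 3.19 rad. Then A = (D²/8)(θ − sin θ) = 2.529 m² and P = Dθ/2 = 3.987 m.
Hydraulic radius R = A/P = 2.529/3.987 = 0.6344 m.
V = (1/n) R^(2/3) √S = (1/0.012) × 0.6344^(2/3) × √0.0006 = 1.507 m/s. Hydraulic depth D_h = A/T = 2.529/2.499 = 1.012 m.
Froude number Fr = V/√(g·D_h) = 1.507/√(9.81×1.012) = 0.478, which is less than 1, so the flow is subcritical.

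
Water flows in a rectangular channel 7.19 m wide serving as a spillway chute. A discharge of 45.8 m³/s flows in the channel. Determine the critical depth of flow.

For a rectangular channel, critical depth y_c = (q²/g)^(1/3) where q = Q/b = 45.8/7.19 = 6.37 m²/s.
So y_c = (6.37²/9.81)^(1/3) = 1.61 m.

y_c = 1.61 m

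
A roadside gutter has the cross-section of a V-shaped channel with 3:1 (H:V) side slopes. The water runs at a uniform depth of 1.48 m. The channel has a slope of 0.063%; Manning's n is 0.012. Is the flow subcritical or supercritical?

For a triangular section with side slope z = 3: A = zy² = 3×1.48² = 6.571 m²; P = 2y√(1+z²) = 2×1.48×3.162 = 9.36 m.
Hydraulic radius R = A/P = 6.571/9.36 = 0.702 m.
V = (1/n) R^(2/3) √S = (1/0.012) × 0.702^(2/3) × √0.00063 = 1.652 m/s. Hydraulic depth D_h = A/T = 6.571/8.88 = 0.74 m.
Froude number Fr = V/√(g·D_h) = 1.652/√(9.81×0.74) = 0.613, which is less than 1, so the flow is subcritical.

subcritical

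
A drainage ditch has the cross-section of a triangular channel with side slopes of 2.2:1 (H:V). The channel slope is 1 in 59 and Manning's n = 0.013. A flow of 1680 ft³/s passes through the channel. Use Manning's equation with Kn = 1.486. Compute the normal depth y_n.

Manning's equation rearranged: A R^(2/3) = nQ / (1.486·√S) = 0.013 × 1680 / (1.486 × √0.01695) = 112.9.
At y = 6.12 ft: A R^(2/3) = 163.1 — over.
At y = 4.16 ft: A R^(2/3) = 58.27 — short.
At y = 5.33 ft: A R^(2/3) = 112.8 — matches.

y_n = 5.33 ft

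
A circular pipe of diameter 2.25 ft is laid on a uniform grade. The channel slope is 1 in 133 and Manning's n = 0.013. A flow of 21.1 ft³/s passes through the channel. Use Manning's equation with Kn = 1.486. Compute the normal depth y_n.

Manning's equation rearranged: A R^(2/3) = nQ / (1.486·√S) = 0.013 × 21.1 / (1.486 × √0.007519) = 2.129.
Trying y = 1.1 ft: A R^(2/3) = 1.304 — short.
Trying y = 1.69 ft: A R^(2/3) = 2.475 — over.
Trying y = 1.5 ft: A R^(2/3) = 2.124 — ≈ 2.129.

y_n = 1.5 ft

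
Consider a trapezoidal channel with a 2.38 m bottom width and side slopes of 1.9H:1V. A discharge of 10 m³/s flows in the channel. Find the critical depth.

At critical depth, Q² T / (g A³) = 1, i.e. A³/T = Q²/g = 10²/9.81 = 10.19.
At y = 1.03 m: A³/T = 14.16 — too large.
At y = 0.74 m: A³/T = 4.235 — too small.
At y = 0.943 m: A³/T = 10.21 — close enough.

y_c = 0.943 m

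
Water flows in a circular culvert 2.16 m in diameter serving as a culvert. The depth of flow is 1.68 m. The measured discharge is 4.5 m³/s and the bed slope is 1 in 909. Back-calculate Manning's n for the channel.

For a circular section of diameter D = 2.16 m at depth y = 1.68 m, the central angle is θ = 2 arccos(1 − 2y/D) = 4.32 rad. Then A = (D²/8)(θ − sin θ) = 3.058 m² and P = Dθ/2 = 4.665 m.
Hydraulic radius R = A/P = 3.058/4.665 = 0.6555 m.
Rearranging Manning's equation: n = (1/Q) A R^(2/3) S^(1/2) = (1/4.5) × 3.058 × 0.6555^(2/3) × √0.0011 = 0.017.

n = 0.017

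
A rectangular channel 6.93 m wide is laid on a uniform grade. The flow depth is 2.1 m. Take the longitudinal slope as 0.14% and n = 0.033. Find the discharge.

Flow area A = b·y = 6.93 × 2.1 = 14.55 m². Wetted perimeter P = b + 2y = 6.93 + 2×2.1 = 11.13 m.
Hydraulic radius R = A/P = 14.55/11.13 = 1.308 m.
Manning's equation: Q = (1/n) A R^(2/3) S^(1/2) = (1/0.033) × 14.55 × 1.308^(2/3) × 0.0014^(1/2) = 19.7 m³/s.

Q = 19.7 m³/s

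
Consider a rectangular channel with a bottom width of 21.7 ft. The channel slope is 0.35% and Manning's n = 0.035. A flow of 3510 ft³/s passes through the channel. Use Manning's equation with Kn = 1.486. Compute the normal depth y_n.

Manning's equation rearranged: A R^(2/3) = nQ / (1.486·√S) = 0.035 × 3510 / (1.486 × √0.0035) = 1397.
At y = 13.8 ft: A R^(2/3) = 996.9 — low.
At y = 20.9 ft: A R^(2/3) = 1682 — high.
At y = 18 ft: A R^(2/3) = 1398 — ≈ 1397.

y_n = 18 ft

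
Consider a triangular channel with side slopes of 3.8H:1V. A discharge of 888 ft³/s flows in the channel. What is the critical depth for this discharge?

y_c = 5.08 ft

At critical depth, Q² T / (g A³) = 1, i.e. A³/T = Q²/g = 888²/32.2 = 24490.
Try y = 6.33 ft: A³/T = 73380 — too large.
Try y = 3.89 ft: A³/T = 6431 — too small.
Try y = 5.08 ft: A³/T = 24430 — matches.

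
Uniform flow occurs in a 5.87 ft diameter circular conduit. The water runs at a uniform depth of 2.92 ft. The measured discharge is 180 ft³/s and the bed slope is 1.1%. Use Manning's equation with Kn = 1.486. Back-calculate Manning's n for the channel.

For a circular section of diameter D = 5.87 ft at depth y = 2.92 ft, the central angle is θ = 2 arccos(1 − 2y/D) = 3.131 rad. Then A = (D²/8)(θ − sin θ) = 13.44 ft² and P = Dθ/2 = 9.191 ft.
Hydraulic radius R = A/P = 13.44/9.191 = 1.463 ft.
Rearranging Manning's equation: n = (1.486/Q) A R^(2/3) S^(1/2) = (1.486/180) × 13.44 × 1.463^(2/3) × √0.011 = 0.015.

n = 0.015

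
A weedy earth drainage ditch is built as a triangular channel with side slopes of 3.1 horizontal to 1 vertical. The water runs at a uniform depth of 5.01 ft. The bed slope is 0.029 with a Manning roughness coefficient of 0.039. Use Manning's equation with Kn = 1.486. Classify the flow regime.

For a triangular section with side slope z = 3.1: A = zy² = 3.1×5.01² = 77.81 ft²; P = 2y√(1+z²) = 2×5.01×3.257 = 32.64 ft.
Hydraulic radius R = A/P = 77.81/32.64 = 2.384 ft.
V = (1.486/n) R^(2/3) √S = (1.486/0.039) × 2.384^(2/3) × √0.029 = 11.58 ft/s. Hydraulic depth D_h = A/T = 77.81/31.06 = 2.505 ft.
Froude number Fr = V/√(g·D_h) = 11.58/√(32.2×2.505) = 1.29, which is greater than 1, so the flow is supercritical.

supercritical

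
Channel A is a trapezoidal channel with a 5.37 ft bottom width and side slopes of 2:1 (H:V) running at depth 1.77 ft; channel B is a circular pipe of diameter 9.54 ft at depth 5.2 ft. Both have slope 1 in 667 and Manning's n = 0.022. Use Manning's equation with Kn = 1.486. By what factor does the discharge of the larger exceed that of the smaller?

4.17

Channel A: With bottom width b = 5.37 ft and side slope z = 2: A = (b + zy)y = (5.37 + 2×1.77)×1.77 = 15.77 ft²; P = b + 2y√(1+z²) = 5.37 + 2×1.77×2.236 = 13.29 ft. Hydraulic radius R = A/P = 15.77/13.29 = 1.187 ft. Q_A = (1.486/0.022)·15.77·1.187^(2/3)·√0.001499 = 46.24 ft³/s.
Channel B: For a circular section of diameter D = 9.54 ft at depth y = 5.2 ft, the central angle is θ = 2 arccos(1 − 2y/D) = 3.322 rad. Then A = (D²/8)(θ − sin θ) = 39.84 ft² and P = Dθ/2 = 15.85 ft. Hydraulic radius R = A/P = 39.84/15.85 = 2.514 ft. Q_B = (1.486/0.022)·39.84·2.514^(2/3)·√0.001499 = 192.6 ft³/s.
The larger discharge is 192.6 ft³/s and the smaller is 46.24 ft³/s; the ratio is 4.17.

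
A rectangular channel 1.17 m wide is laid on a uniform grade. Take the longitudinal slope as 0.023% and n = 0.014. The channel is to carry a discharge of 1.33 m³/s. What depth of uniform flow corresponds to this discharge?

Manning's equation rearranged: A R^(2/3) = nQ / (1·√S) = 0.014 × 1.33 / (√0.00023) = 1.228.
At y = 2.13 m: A R^(2/3) = 1.483 — over.
At y = 1.3 m: A R^(2/3) = 0.8305 — short.
At y = 1.81 m: A R^(2/3) = 1.229 — close enough.

y_n = 1.81 m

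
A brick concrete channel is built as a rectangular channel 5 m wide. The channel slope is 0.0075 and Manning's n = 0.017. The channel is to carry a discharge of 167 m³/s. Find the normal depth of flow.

Manning's equation rearranged: A R^(2/3) = nQ / (1·√S) = 0.017 × 167 / (√0.0075) = 32.78.
Trying y = 4.14 m: A R^(2/3) = 27.83 — short.
Trying y = 5.28 m: A R^(2/3) = 37.55 — over.
Trying y = 4.72 m: A R^(2/3) = 32.74 — ≈ 32.78.

y_n = 4.72 m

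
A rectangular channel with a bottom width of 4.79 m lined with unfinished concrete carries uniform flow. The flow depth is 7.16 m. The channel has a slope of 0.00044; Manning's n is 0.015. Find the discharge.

Q = 70.8 m³/s

Flow area A = b·y = 4.79 × 7.16 = 34.3 m². Wetted perimeter P = b + 2y = 4.79 + 2×7.16 = 19.11 m.
Hydraulic radius R = A/P = 34.3/19.11 = 1.795 m.
Manning's equation: Q = (1/n) A R^(2/3) S^(1/2) = (1/0.015) × 34.3 × 1.795^(2/3) × 0.00044^(1/2) = 70.8 m³/s.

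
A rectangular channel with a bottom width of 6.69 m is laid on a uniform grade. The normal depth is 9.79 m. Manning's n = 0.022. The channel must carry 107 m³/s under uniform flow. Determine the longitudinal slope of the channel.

Flow area A = b·y = 6.69 × 9.79 = 65.5 m². Wetted perimeter P = b + 2y = 6.69 + 2×9.79 = 26.27 m.
Hydraulic radius R = A/P = 65.5/26.27 = 2.493 m.
From Manning's equation, S = [nQ / (1 A R^(2/3))]² = [0.022 × 107 / (1 × 65.5 × 2.493^(2/3))]² = 0.000382.

S = 0.000382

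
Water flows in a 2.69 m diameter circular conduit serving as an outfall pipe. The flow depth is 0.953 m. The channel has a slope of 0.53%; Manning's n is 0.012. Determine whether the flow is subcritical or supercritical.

For a circular section of diameter D = 2.69 m at depth y = 0.953 m, the central angle is θ = 2 arccos(1 − 2y/D) = 2.55 rad. Then A = (D²/8)(θ − sin θ) = 1.802 m² and P = Dθ/2 = 3.43 m.
Hydraulic radius R = A/P = 1.802/3.43 = 0.5255 m.
V = (1/n) R^(2/3) √S = (1/0.012) × 0.5255^(2/3) × √0.0053 = 3.95 m/s. Hydraulic depth D_h = A/T = 1.802/2.573 = 0.7004 m.
Froude number Fr = V/√(g·D_h) = 3.95/√(9.81×0.7004) = 1.51, which is greater than 1, so the flow is supercritical.

supercritical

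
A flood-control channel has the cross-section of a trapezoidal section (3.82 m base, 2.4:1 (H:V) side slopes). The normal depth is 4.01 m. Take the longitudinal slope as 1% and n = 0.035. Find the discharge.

With bottom width b = 3.82 m and side slope z = 2.4: A = (b + zy)y = (3.82 + 2.4×4.01)×4.01 = 53.91 m²; P = b + 2y√(1+z²) = 3.82 + 2×4.01×2.6 = 24.67 m.
Hydraulic radius R = A/P = 53.91/24.67 = 2.185 m.
Manning's equation: Q = (1/n) A R^(2/3) S^(1/2) = (1/0.035) × 53.91 × 2.185^(2/3) × 0.01^(1/2) = 259 m³/s.

Q = 259 m³/s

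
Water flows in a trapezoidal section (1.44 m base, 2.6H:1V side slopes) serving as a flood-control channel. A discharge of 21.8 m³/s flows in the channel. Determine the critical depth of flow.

At critical depth, Q² T / (g A³) = 1, i.e. A³/T = Q²/g = 21.8²/9.81 = 48.44.
At y = 1.62 m: A³/T = 77.82 — over.
At y = 1.09 m: A³/T = 14.22 — short.
At y = 1.45 m: A³/T = 48.01 — ≈ 48.44.

y_c = 1.45 m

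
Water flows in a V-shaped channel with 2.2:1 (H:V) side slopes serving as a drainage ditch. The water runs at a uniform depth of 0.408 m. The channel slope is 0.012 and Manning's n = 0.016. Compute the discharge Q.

For a triangular section with side slope z = 2.2: A = zy² = 2.2×0.408² = 0.3662 m²; P = 2y√(1+z²) = 2×0.408×2.417 = 1.972 m.
Hydraulic radius R = A/P = 0.3662/1.972 = 0.1857 m.
Manning's equation: Q = (1/n) A R^(2/3) S^(1/2) = (1/0.016) × 0.3662 × 0.1857^(2/3) × 0.012^(1/2) = 0.816 m³/s.

Q = 0.816 m³/s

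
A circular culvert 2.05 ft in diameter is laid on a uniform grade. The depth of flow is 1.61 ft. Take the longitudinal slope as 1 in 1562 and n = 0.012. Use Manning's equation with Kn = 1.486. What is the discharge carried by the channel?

Q = 6.35 ft³/s

For a circular section of diameter D = 2.05 ft at depth y = 1.61 ft, the central angle is θ = 2 arccos(1 − 2y/D) = 4.356 rad. Then A = (D²/8)(θ − sin θ) = 2.781 ft² and P = Dθ/2 = 4.465 ft.
Hydraulic radius R = A/P = 2.781/4.465 = 0.6228 ft.
Manning's equation: Q = (1.486/n) A R^(2/3) S^(1/2) = (1.486/0.012) × 2.781 × 0.6228^(2/3) × 0.0006402^(1/2) = 6.35 ft³/s.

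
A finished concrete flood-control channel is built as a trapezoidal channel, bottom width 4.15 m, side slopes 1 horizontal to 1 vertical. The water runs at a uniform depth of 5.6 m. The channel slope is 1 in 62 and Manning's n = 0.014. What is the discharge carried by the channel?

Q = 968 m³/s

With bottom width b = 4.15 m and side slope z = 1: A = (b + zy)y = (4.15 + 1×5.6)×5.6 = 54.6 m²; P = b + 2y√(1+z²) = 4.15 + 2×5.6×1.414 = 19.99 m.
Hydraulic radius R = A/P = 54.6/19.99 = 2.731 m.
Manning's equation: Q = (1/n) A R^(2/3) S^(1/2) = (1/0.014) × 54.6 × 2.731^(2/3) × 0.01613^(1/2) = 968 m³/s.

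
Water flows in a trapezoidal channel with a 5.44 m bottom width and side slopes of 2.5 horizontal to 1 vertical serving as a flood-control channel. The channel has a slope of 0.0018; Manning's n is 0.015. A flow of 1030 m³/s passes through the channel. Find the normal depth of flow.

y_n = 6.83 m

Manning's equation rearranged: A R^(2/3) = nQ / (1·√S) = 0.015 × 1030 / (√0.0018) = 364.2.
Trying y = 8.27 m: A R^(2/3) = 573 — too large.
Trying y = 5.93 m: A R^(2/3) = 261.8 — too small.
Trying y = 6.83 m: A R^(2/3) = 364 — ≈ 364.2.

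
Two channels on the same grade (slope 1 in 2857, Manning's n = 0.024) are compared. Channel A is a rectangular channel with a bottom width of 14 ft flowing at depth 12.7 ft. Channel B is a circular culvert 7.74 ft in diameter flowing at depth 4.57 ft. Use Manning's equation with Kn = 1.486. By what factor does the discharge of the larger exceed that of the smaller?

Channel A: Flow area A = b·y = 14 × 12.7 = 177.8 ft². Wetted perimeter P = b + 2y = 14 + 2×12.7 = 39.4 ft. Hydraulic radius R = A/P = 177.8/39.4 = 4.513 ft. Q_A = (1.486/0.024)·177.8·4.513^(2/3)·√0.00035 = 562.4 ft³/s.
Channel B: For a circular section of diameter D = 7.74 ft at depth y = 4.57 ft, the central angle is θ = 2 arccos(1 − 2y/D) = 3.505 rad. Then A = (D²/8)(θ − sin θ) = 28.91 ft² and P = Dθ/2 = 13.57 ft. Hydraulic radius R = A/P = 28.91/13.57 = 2.131 ft. Q_B = (1.486/0.024)·28.91·2.131^(2/3)·√0.00035 = 55.47 ft³/s.
The larger discharge is 562.4 ft³/s and the smaller is 55.47 ft³/s; the ratio is 10.1.

10.1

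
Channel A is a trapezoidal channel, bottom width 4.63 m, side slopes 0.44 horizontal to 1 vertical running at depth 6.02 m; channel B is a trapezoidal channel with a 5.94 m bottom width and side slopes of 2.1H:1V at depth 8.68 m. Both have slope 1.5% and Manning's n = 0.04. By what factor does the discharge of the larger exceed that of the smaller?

Channel A: With bottom width b = 4.63 m and side slope z = 0.44: A = (b + zy)y = (4.63 + 0.44×6.02)×6.02 = 43.82 m²; P = b + 2y√(1+z²) = 4.63 + 2×6.02×1.093 = 17.78 m. Hydraulic radius R = A/P = 43.82/17.78 = 2.464 m. Q_A = (1/0.04)·43.82·2.464^(2/3)·√0.015 = 244.8 m³/s.
Channel B: With bottom width b = 5.94 m and side slope z = 2.1: A = (b + zy)y = (5.94 + 2.1×8.68)×8.68 = 209.8 m²; P = b + 2y√(1+z²) = 5.94 + 2×8.68×2.326 = 46.32 m. Hydraulic radius R = A/P = 209.8/46.32 = 4.529 m. Q_B = (1/0.04)·209.8·4.529^(2/3)·√0.015 = 1758 m³/s.
The larger discharge is 1758 m³/s and the smaller is 244.8 m³/s; the ratio is 7.18.

7.18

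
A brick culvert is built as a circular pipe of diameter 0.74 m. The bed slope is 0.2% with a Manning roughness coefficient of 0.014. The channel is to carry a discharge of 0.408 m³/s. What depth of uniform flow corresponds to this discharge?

Manning's equation rearranged: A R^(2/3) = nQ / (1·√S) = 0.014 × 0.408 / (√0.002) = 0.1277.
At y = 0.433 m: A R^(2/3) = 0.09025 — low.
At y = 0.688 m: A R^(2/3) = 0.1501 — high.
At y = 0.556 m: A R^(2/3) = 0.1276 — matches.

y_n = 0.556 m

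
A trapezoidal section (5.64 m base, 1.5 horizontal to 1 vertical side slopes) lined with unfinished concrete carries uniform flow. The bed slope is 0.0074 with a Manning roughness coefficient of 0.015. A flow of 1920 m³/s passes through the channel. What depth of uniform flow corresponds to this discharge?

y_n = 7.73 m

Manning's equation rearranged: A R^(2/3) = nQ / (1·√S) = 0.015 × 1920 / (√0.0074) = 334.8.
At y = 5.55 m: A R^(2/3) = 162 — too small.
At y = 8.89 m: A R^(2/3) = 458.1 — too large.
At y = 7.73 m: A R^(2/3) = 334.3 — close enough.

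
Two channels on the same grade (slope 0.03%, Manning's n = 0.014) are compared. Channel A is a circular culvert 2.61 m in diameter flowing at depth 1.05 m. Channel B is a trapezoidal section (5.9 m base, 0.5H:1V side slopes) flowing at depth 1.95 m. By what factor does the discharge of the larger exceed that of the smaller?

11.7

Channel A: For a circular section of diameter D = 2.61 m at depth y = 1.05 m, the central angle is θ = 2 arccos(1 − 2y/D) = 2.748 rad. Then A = (D²/8)(θ − sin θ) = 2.014 m² and P = Dθ/2 = 3.586 m. Hydraulic radius R = A/P = 2.014/3.586 = 0.5615 m. Q_A = (1/0.014)·2.014·0.5615^(2/3)·√0.0003 = 1.696 m³/s.
Channel B: With bottom width b = 5.9 m and side slope z = 0.5: A = (b + zy)y = (5.9 + 0.5×1.95)×1.95 = 13.41 m²; P = b + 2y√(1+z²) = 5.9 + 2×1.95×1.118 = 10.26 m. Hydraulic radius R = A/P = 13.41/10.26 = 1.307 m. Q_B = (1/0.014)·13.41·1.307^(2/3)·√0.0003 = 19.82 m³/s.
The larger discharge is 19.82 m³/s and the smaller is 1.696 m³/s; the ratio is 11.7.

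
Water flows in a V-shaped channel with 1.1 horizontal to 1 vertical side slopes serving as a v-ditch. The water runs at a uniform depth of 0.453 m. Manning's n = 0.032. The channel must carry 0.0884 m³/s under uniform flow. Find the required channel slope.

For a triangular section with side slope z = 1.1: A = zy² = 1.1×0.453² = 0.2257 m²; P = 2y√(1+z²) = 2×0.453×1.487 = 1.347 m.
Hydraulic radius R = A/P = 0.2257/1.347 = 0.1676 m.
From Manning's equation, S = [nQ / (1 A R^(2/3))]² = [0.032 × 0.0884 / (1 × 0.2257 × 0.1676^(2/3))]² = 0.0017.

S = 0.0017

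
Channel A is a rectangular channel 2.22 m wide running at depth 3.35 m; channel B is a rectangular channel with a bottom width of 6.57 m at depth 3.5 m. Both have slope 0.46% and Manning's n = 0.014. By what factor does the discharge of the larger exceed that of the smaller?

Channel A: Flow area A = b·y = 2.22 × 3.35 = 7.437 m². Wetted perimeter P = b + 2y = 2.22 + 2×3.35 = 8.92 m. Hydraulic radius R = A/P = 7.437/8.92 = 0.8337 m. Q_A = (1/0.014)·7.437·0.8337^(2/3)·√0.0046 = 31.92 m³/s.
Channel B: Flow area A = b·y = 6.57 × 3.5 = 23 m². Wetted perimeter P = b + 2y = 6.57 + 2×3.5 = 13.57 m. Hydraulic radius R = A/P = 23/13.57 = 1.695 m. Q_B = (1/0.014)·23·1.695^(2/3)·√0.0046 = 158.3 m³/s.
The larger discharge is 158.3 m³/s and the smaller is 31.92 m³/s; the ratio is 4.96.

4.96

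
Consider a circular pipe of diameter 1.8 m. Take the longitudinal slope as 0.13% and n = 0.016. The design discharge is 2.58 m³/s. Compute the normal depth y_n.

y_n = 1.18 m

Manning's equation rearranged: A R^(2/3) = nQ / (1·√S) = 0.016 × 2.58 / (√0.0013) = 1.145.
Try y = 1.05 m: A R^(2/3) = 0.9611 — too small.
Try y = 1.18 m: A R^(2/3) = 1.144 — ≈ 1.145.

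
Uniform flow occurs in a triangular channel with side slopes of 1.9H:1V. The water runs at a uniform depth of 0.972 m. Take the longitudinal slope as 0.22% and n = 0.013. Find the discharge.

Q = 3.69 m³/s

For a triangular section with side slope z = 1.9: A = zy² = 1.9×0.972² = 1.795 m²; P = 2y√(1+z²) = 2×0.972×2.147 = 4.174 m.
Hydraulic radius R = A/P = 1.795/4.174 = 0.4301 m.
Manning's equation: Q = (1/n) A R^(2/3) S^(1/2) = (1/0.013) × 1.795 × 0.4301^(2/3) × 0.0022^(1/2) = 3.69 m³/s.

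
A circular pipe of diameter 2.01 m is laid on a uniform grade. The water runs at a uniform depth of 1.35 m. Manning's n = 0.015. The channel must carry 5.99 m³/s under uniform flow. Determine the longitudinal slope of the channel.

S = 0.0032

For a circular section of diameter D = 2.01 m at depth y = 1.35 m, the central angle is θ = 2 arccos(1 − 2y/D) = 3.842 rad. Then A = (D²/8)(θ − sin θ) = 2.266 m² and P = Dθ/2 = 3.862 m.
Hydraulic radius R = A/P = 2.266/3.862 = 0.5868 m.
From Manning's equation, S = [nQ / (1 A R^(2/3))]² = [0.015 × 5.99 / (1 × 2.266 × 0.5868^(2/3))]² = 0.0032.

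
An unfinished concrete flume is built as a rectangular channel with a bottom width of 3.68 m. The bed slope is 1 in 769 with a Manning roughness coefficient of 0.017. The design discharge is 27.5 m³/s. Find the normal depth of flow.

y_n = 3.18 m

Manning's equation rearranged: A R^(2/3) = nQ / (1·√S) = 0.017 × 27.5 / (√0.0013) = 12.96.
At y = 4.02 m: A R^(2/3) = 17.28 — high.
At y = 3.18 m: A R^(2/3) = 12.96 — ≈ 12.96.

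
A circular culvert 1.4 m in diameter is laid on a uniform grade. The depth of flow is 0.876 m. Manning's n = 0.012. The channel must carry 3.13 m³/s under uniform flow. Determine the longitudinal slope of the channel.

For a circular section of diameter D = 1.4 m at depth y = 0.876 m, the central angle is θ = 2 arccos(1 − 2y/D) = 3.65 rad. Then A = (D²/8)(θ − sin θ) = 1.013 m² and P = Dθ/2 = 2.555 m.
Hydraulic radius R = A/P = 1.013/2.555 = 0.3967 m.
From Manning's equation, S = [nQ / (1 A R^(2/3))]² = [0.012 × 3.13 / (1 × 1.013 × 0.3967^(2/3))]² = 0.00471.

S = 0.00471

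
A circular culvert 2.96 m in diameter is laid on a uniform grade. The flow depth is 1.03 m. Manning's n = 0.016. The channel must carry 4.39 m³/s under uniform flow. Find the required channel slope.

For a circular section of diameter D = 2.96 m at depth y = 1.03 m, the central angle is θ = 2 arccos(1 − 2y/D) = 2.524 rad. Then A = (D²/8)(θ − sin θ) = 2.129 m² and P = Dθ/2 = 3.735 m.
Hydraulic radius R = A/P = 2.129/3.735 = 0.5701 m.
From Manning's equation, S = [nQ / (1 A R^(2/3))]² = [0.016 × 4.39 / (1 × 2.129 × 0.5701^(2/3))]² = 0.0023.

S = 0.0023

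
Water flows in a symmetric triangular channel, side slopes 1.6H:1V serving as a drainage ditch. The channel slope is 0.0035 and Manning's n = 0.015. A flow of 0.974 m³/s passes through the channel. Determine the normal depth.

y_n = 0.615 m

Manning's equation rearranged: A R^(2/3) = nQ / (1·√S) = 0.015 × 0.974 / (√0.0035) = 0.247.
Try y = 0.447 m: A R^(2/3) = 0.1055 — low.
Try y = 0.615 m: A R^(2/3) = 0.247 — matches.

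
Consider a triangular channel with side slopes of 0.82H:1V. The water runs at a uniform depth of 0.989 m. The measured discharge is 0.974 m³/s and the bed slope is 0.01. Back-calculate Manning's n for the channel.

n = 0.038

For a triangular section with side slope z = 0.82: A = zy² = 0.82×0.989² = 0.8021 m²; P = 2y√(1+z²) = 2×0.989×1.293 = 2.558 m.
Hydraulic radius R = A/P = 0.8021/2.558 = 0.3136 m.
Rearranging Manning's equation: n = (1/Q) A R^(2/3) S^(1/2) = (1/0.974) × 0.8021 × 0.3136^(2/3) × √0.01 = 0.038.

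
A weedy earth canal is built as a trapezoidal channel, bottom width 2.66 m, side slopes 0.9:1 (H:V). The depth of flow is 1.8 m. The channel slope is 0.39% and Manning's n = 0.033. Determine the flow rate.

Q = 14.8 m³/s

With bottom width b = 2.66 m and side slope z = 0.9: A = (b + zy)y = (2.66 + 0.9×1.8)×1.8 = 7.704 m²; P = b + 2y√(1+z²) = 2.66 + 2×1.8×1.345 = 7.503 m.
Hydraulic radius R = A/P = 7.704/7.503 = 1.027 m.
Manning's equation: Q = (1/n) A R^(2/3) S^(1/2) = (1/0.033) × 7.704 × 1.027^(2/3) × 0.0039^(1/2) = 14.8 m³/s.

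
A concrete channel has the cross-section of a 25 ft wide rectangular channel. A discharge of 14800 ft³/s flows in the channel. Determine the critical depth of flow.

y_c = 22.2 ft

For a rectangular channel, critical depth y_c = (q²/g)^(1/3) where q = Q/b = 14800/25 = 592 ft²/s.
So y_c = (592²/32.2)^(1/3) = 22.2 ft.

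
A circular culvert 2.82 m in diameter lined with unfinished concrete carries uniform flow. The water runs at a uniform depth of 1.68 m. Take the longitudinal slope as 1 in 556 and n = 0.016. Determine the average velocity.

V = 2.25 m/s

For a circular section of diameter D = 2.82 m at depth y = 1.68 m, the central angle is θ = 2 arccos(1 − 2y/D) = 3.527 rad. Then A = (D²/8)(θ − sin θ) = 3.88 m² and P = Dθ/2 = 4.973 m.
Hydraulic radius R = A/P = 3.88/4.973 = 0.7801 m.
From Manning's equation, V = (1/n) R^(2/3) S^(1/2) = (1/0.016) × 0.7801^(2/3) × 0.001799^(1/2) = 2.25 m/s.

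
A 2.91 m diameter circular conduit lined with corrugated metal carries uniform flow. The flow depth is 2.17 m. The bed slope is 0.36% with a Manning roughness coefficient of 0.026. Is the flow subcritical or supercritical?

For a circular section of diameter D = 2.91 m at depth y = 2.17 m, the central angle is θ = 2 arccos(1 − 2y/D) = 4.169 rad. Then A = (D²/8)(θ − sin θ) = 5.319 m² and P = Dθ/2 = 6.066 m.
Hydraulic radius R = A/P = 5.319/6.066 = 0.8769 m.
V = (1/n) R^(2/3) √S = (1/0.026) × 0.8769^(2/3) × √0.0036 = 2.114 m/s. Hydraulic depth D_h = A/T = 5.319/2.534 = 2.099 m.
Froude number Fr = V/√(g·D_h) = 2.114/√(9.81×2.099) = 0.466, which is less than 1, so the flow is subcritical.

subcritical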